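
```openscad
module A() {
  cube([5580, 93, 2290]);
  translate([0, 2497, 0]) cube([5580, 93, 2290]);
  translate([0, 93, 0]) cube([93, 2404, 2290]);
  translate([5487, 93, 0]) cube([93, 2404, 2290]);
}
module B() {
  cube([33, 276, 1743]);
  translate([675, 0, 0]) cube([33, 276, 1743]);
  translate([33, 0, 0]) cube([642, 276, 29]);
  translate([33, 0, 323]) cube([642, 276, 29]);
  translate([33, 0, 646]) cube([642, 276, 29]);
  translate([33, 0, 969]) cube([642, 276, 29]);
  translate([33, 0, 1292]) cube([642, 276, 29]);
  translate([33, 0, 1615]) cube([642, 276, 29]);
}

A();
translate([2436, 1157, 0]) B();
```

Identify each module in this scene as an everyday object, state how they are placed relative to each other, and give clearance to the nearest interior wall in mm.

A is a house frame. B is a bookshelf. The bookshelf sits inside the house frame, centred. The clearance to the nearest interior wall is 1064 mm.

Clearances: x = 2343, y = 1064; minimum 1064 mm.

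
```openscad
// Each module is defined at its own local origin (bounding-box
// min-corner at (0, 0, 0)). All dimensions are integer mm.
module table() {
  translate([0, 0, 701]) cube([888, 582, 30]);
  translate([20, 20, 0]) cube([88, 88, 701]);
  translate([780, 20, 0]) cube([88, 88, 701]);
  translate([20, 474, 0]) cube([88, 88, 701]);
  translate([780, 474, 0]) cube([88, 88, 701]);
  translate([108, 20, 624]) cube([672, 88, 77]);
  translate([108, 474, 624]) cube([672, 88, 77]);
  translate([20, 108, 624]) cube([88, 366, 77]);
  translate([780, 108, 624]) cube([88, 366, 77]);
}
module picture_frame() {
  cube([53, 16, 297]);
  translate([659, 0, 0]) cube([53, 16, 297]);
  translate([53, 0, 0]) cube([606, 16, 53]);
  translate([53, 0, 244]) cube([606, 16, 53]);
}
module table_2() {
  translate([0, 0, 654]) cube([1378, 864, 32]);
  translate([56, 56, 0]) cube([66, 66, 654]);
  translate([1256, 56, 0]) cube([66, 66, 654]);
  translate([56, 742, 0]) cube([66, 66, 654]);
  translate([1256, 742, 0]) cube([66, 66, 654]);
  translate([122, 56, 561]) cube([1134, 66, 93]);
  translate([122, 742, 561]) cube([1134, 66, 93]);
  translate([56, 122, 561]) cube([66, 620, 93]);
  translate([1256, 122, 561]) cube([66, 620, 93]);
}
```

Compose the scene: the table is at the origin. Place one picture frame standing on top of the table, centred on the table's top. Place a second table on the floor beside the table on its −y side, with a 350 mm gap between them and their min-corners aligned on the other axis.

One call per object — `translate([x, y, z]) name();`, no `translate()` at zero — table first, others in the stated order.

table();
translate([88, 283, 731]) picture_frame();
translate([0, -1214, 0]) table_2();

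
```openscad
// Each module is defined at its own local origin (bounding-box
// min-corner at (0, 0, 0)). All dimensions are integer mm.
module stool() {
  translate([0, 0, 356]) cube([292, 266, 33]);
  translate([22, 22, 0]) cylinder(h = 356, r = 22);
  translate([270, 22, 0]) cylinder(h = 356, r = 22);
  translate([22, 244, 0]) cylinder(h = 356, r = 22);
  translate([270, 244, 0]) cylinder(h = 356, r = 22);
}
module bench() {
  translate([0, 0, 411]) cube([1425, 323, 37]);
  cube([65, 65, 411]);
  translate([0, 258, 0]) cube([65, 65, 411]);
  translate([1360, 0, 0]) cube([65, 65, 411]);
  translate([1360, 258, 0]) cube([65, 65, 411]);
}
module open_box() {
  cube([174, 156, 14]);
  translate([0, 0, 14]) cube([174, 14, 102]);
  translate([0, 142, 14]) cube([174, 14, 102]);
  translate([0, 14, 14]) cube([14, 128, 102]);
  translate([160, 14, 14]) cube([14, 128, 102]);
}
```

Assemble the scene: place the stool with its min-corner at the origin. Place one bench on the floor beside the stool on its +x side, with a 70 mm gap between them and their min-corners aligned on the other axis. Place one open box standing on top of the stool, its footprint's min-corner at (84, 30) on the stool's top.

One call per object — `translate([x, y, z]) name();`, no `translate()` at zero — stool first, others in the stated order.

stool();
translate([362, 0, 0]) bench();
translate([84, 30, 389]) open_box();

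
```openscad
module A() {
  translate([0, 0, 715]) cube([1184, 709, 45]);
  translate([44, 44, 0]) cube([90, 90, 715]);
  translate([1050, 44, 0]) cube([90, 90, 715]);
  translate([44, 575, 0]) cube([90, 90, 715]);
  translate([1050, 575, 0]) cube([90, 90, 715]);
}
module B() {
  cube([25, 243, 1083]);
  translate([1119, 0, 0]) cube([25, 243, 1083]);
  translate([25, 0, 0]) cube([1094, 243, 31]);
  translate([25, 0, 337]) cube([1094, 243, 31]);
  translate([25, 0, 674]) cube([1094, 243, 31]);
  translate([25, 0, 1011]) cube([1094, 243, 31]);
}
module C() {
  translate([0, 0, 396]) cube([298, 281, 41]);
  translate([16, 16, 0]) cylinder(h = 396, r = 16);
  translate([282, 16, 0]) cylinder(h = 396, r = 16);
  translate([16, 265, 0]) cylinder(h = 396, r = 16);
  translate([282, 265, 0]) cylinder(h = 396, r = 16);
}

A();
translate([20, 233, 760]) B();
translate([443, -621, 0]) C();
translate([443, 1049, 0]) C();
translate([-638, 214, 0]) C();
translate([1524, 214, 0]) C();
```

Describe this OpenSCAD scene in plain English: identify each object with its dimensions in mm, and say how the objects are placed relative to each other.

A is a table: top 1184 mm (x) × 709 mm (y), 45 mm thick, upper face at z = 760 mm, on four 90×90 mm square legs, each inset 44 mm from the nearest pair of top edges, running from z = 0 to the bottom of the top.

B is a bookshelf 1144 mm wide overall, 243 mm deep and 1083 mm tall. The two sides are 25 mm thick vertical panels. 4 horizontal shelves of 31 mm thickness span between the inner faces of the sides; the lowest shelf sits on the floor and shelves are stacked with a clear vertical gap of 306 mm between each pair.

C is a four-legged stool. The seat is 298×281 mm, 41 mm thick, top at z = 437 mm. It stands on four round legs, each 32 mm in diameter, from z = 0 to the seat underside, each leg's axis is inset half a diameter from the nearest pair of seat edges (so the leg's bounding box is flush with the corner).

The bookshelf is on top of the table, centred. Four stools sit around the table at the −y, +y, −x, +x sides.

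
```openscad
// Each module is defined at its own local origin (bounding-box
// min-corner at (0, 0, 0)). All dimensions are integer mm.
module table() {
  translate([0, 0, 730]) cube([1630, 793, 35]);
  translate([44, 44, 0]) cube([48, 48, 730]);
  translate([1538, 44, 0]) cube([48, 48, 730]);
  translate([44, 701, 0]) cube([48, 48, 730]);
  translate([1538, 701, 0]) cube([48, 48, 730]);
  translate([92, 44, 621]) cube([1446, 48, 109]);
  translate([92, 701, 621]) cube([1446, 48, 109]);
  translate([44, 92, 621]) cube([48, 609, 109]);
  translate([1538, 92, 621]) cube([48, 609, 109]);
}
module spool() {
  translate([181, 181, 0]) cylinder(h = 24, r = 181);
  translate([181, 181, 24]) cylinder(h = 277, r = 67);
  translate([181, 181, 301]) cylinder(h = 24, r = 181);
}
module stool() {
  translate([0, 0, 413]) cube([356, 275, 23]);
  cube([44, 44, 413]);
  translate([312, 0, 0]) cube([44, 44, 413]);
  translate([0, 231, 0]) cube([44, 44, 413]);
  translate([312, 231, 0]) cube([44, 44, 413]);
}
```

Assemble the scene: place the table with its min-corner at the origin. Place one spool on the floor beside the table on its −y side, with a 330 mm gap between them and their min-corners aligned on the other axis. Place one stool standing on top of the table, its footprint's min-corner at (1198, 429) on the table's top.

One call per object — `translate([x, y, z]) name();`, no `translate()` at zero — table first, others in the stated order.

table();
translate([0, -692, 0]) spool();
translate([1198, 429, 765]) stool();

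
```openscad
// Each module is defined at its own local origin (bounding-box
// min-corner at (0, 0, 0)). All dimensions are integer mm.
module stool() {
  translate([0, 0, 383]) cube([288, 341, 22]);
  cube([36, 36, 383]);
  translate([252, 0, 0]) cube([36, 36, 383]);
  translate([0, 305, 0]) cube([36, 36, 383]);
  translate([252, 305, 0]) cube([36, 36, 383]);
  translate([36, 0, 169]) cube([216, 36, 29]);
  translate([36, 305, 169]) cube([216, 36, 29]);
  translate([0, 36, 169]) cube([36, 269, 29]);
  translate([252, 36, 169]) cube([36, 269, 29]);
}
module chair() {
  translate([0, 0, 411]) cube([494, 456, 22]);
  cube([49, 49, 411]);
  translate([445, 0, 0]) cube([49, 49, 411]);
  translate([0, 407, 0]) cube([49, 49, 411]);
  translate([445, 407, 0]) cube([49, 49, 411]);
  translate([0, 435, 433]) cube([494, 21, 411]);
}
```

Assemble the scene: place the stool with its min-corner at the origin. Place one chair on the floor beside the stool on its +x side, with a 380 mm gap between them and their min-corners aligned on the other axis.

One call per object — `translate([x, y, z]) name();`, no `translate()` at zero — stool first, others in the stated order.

stool();
translate([668, 0, 0]) chair();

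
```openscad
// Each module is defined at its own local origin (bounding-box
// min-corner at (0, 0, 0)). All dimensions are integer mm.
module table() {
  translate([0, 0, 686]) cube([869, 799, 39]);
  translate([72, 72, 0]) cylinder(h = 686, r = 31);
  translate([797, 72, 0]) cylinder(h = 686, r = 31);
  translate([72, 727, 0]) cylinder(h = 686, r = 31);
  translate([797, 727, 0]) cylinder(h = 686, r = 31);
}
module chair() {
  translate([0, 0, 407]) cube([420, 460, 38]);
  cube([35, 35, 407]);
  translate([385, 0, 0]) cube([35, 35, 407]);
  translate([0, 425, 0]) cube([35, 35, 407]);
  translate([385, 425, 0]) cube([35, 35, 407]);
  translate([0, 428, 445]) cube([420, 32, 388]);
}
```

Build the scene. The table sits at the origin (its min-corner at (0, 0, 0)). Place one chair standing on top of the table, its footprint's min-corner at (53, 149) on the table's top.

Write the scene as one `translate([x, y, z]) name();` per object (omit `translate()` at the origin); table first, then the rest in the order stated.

table();
translate([53, 149, 725]) chair();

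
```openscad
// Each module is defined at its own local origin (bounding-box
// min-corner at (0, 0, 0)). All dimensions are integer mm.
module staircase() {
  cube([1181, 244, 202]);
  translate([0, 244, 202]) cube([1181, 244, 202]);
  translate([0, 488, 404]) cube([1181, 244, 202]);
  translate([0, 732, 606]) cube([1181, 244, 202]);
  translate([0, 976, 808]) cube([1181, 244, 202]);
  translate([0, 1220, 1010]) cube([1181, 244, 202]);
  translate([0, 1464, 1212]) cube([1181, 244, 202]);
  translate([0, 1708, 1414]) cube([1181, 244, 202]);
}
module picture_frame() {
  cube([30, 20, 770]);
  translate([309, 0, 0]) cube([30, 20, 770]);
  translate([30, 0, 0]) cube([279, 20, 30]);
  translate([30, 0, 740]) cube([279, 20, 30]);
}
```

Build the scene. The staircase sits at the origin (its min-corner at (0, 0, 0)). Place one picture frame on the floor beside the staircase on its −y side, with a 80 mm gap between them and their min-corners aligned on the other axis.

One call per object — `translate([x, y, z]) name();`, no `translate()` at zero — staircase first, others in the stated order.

staircase();
translate([0, -100, 0]) picture_frame();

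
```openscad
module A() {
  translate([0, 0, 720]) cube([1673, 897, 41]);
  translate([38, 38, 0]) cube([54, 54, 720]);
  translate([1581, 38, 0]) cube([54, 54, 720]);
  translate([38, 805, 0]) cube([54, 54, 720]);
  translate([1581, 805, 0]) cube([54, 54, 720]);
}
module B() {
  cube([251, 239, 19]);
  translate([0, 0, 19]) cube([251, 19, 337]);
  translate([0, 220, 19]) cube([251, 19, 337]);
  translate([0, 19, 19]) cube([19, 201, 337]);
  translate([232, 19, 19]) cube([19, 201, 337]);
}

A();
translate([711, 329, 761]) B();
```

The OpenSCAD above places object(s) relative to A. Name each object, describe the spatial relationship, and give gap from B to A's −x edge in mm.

A is a table. B is an open box. The open box is on top of the table, centred. The gap from the open box to the table's −x edge is 711 mm.

The open box's min-x is at 711; the table's min-x is 0; gap = 711 mm.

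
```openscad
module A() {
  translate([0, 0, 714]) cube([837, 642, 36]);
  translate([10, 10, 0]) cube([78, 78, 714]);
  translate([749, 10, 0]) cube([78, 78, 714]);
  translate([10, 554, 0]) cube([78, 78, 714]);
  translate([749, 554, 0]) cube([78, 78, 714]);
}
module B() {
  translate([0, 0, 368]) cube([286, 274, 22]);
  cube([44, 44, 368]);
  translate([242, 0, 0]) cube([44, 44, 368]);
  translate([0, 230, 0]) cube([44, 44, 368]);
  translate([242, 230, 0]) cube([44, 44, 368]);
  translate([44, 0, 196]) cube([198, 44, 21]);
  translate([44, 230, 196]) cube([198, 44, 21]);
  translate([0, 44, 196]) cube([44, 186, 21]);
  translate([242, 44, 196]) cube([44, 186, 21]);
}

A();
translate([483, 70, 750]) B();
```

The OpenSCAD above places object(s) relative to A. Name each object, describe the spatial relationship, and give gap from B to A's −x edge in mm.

The stool's min-x is at 483; the table's min-x is 0; gap = 483 mm.

A is a table. B is a stool. The stool is on top of the table. The gap from the stool to the table's −x edge is 483 mm.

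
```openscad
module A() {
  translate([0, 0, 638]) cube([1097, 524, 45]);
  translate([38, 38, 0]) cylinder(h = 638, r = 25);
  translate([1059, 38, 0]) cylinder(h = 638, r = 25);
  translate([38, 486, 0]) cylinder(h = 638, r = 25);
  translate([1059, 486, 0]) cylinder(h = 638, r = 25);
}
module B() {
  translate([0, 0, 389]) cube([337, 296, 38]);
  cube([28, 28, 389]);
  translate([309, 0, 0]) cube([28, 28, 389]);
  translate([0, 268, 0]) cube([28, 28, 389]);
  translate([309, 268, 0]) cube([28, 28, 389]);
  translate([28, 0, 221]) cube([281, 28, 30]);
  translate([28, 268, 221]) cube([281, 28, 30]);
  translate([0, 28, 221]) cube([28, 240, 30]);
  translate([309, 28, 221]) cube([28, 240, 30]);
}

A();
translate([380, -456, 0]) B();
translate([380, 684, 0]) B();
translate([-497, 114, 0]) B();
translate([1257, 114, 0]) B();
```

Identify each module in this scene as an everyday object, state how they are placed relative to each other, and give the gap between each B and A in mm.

A is a table. B is a stool. Four stools sit around the table at the −y, +y, −x, +x sides. The gap between each stool and the table is 160 mm.

Each stool's nearest face is 160 mm from the table's bounding box.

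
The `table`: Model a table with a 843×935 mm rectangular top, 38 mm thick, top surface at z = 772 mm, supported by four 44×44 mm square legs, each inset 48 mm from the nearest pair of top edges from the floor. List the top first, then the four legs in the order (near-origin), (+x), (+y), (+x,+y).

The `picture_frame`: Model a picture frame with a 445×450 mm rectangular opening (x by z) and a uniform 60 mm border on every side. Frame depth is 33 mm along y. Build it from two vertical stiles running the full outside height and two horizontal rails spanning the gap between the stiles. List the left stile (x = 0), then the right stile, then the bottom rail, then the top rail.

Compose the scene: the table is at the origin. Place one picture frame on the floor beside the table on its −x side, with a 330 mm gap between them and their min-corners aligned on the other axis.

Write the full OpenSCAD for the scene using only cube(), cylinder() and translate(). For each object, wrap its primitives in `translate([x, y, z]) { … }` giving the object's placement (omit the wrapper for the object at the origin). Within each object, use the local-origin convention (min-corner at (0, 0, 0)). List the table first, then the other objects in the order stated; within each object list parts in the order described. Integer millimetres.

translate([0, 0, 734]) cube([843, 935, 38]);
translate([48, 48, 0]) cube([44, 44, 734]);
translate([751, 48, 0]) cube([44, 44, 734]);
translate([48, 843, 0]) cube([44, 44, 734]);
translate([751, 843, 0]) cube([44, 44, 734]);
translate([-895, 0, 0]) {
  cube([60, 33, 570]);
  translate([505, 0, 0]) cube([60, 33, 570]);
  translate([60, 0, 0]) cube([445, 33, 60]);
  translate([60, 0, 510]) cube([445, 33, 60]);
}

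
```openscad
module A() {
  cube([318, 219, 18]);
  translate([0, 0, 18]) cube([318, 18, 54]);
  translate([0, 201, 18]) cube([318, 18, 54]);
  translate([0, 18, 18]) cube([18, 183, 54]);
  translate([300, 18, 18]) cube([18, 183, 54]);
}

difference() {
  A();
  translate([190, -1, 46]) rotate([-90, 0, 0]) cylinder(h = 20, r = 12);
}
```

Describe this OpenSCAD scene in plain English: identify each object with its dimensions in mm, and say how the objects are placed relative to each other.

A is an open storage box with external size 318×219×72 mm and wall thickness 18 mm (the base is also 18 mm thick). The base covers the whole footprint; the four walls stand on the base, with the y-facing walls full-width and the x-facing walls fitting between their inner faces.

The open box has a circular hole of radius 12 mm through its front wall, centred at (x = 190, z = 46).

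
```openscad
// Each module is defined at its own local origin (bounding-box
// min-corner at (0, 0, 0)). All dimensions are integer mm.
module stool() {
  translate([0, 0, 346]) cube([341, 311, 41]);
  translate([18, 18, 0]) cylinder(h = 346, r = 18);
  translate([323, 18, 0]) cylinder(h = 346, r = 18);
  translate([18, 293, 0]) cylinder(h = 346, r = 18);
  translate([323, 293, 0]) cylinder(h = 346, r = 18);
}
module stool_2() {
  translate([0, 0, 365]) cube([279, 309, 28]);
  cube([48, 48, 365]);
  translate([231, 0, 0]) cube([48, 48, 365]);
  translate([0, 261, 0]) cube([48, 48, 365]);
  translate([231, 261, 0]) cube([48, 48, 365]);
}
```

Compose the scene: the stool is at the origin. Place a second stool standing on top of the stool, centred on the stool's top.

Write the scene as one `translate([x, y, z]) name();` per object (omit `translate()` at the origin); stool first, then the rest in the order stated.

stool();
translate([31, 1, 387]) stool_2();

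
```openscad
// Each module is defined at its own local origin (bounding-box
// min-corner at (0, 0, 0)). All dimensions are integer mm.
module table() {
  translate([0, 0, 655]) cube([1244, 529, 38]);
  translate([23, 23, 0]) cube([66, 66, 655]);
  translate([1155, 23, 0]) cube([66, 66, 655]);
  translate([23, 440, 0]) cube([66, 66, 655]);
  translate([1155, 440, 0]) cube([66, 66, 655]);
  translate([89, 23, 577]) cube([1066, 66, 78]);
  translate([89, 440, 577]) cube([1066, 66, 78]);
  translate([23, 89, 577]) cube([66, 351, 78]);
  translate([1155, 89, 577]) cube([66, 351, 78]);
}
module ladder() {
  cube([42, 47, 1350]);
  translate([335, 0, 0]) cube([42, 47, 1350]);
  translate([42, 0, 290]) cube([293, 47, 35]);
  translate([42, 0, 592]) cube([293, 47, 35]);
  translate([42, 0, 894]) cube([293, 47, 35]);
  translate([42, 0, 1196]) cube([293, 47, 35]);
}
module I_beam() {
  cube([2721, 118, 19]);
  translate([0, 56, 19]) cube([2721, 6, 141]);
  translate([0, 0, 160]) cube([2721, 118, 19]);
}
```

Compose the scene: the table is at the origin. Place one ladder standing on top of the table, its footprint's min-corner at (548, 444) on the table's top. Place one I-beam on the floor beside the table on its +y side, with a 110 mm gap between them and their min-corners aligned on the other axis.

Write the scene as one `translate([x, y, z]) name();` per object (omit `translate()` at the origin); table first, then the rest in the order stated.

table();
translate([548, 444, 693]) ladder();
translate([0, 639, 0]) I_beam();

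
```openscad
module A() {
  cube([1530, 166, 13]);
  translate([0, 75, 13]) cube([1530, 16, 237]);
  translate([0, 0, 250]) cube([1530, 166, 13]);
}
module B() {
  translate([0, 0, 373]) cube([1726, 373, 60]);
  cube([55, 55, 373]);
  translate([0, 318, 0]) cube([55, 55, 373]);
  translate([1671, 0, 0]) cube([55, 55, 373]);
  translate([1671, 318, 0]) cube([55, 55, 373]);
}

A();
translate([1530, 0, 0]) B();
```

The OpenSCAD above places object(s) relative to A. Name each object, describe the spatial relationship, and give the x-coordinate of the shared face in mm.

The I-beam's +x face and the bench's −x face are both at x = 1530 mm.

A is an I-beam. B is a bench. The bench is against the I-beam's +x side, with their −y faces flush. The x-coordinate of the shared face is 1530 mm.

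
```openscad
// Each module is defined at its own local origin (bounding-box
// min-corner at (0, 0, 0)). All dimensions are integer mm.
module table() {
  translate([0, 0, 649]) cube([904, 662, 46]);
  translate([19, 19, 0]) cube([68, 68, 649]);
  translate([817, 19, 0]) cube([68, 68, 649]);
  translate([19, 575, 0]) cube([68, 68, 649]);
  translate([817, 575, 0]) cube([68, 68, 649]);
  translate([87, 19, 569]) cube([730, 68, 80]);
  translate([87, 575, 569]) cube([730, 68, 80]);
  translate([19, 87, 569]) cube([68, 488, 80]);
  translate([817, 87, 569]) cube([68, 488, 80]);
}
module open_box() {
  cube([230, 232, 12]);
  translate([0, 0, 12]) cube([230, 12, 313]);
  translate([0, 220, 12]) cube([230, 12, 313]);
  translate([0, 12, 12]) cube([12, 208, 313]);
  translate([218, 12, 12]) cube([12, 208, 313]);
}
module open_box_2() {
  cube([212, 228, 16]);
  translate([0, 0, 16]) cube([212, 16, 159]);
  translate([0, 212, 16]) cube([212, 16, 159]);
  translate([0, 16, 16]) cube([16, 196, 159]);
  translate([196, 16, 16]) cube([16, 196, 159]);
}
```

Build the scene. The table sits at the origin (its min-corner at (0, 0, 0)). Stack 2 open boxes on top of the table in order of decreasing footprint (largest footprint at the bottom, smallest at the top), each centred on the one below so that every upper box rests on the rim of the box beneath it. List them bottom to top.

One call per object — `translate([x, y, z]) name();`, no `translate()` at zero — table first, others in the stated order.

table();
translate([337, 215, 695]) open_box();
translate([346, 217, 1020]) open_box_2();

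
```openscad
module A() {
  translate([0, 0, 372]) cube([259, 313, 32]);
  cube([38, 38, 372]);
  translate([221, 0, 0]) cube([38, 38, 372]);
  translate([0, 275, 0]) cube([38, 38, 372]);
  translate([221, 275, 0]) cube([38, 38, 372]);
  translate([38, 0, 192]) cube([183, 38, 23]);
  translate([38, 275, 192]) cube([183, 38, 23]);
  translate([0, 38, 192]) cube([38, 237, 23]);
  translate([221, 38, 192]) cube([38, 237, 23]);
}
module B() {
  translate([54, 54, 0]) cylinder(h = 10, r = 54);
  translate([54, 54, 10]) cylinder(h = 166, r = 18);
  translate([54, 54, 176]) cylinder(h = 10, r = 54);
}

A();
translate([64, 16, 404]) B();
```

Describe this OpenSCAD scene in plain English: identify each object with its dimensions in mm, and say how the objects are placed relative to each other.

A is a four-legged stool. The seat is a 259×313×32 mm slab whose top surface is at z = 404 mm; four square legs, each 38×38 mm in cross-section, run from the floor (z = 0) to the underside of the seat, each flush with a corner of the seat. Four stretchers, 38 mm wide and 23 mm tall, connect adjacent legs with their undersides at z = 192 mm, each running between the inner faces of the legs it joins and aligned with the legs' outer faces on the other axis.

B is a spool: two coaxial disc flanges of radius 54 mm and thickness 10 mm, joined by a core cylinder of radius 18 mm and height 166 mm. The lower flange rests on z = 0 and the three cylinders share a vertical axis.

The spool is on top of the stool.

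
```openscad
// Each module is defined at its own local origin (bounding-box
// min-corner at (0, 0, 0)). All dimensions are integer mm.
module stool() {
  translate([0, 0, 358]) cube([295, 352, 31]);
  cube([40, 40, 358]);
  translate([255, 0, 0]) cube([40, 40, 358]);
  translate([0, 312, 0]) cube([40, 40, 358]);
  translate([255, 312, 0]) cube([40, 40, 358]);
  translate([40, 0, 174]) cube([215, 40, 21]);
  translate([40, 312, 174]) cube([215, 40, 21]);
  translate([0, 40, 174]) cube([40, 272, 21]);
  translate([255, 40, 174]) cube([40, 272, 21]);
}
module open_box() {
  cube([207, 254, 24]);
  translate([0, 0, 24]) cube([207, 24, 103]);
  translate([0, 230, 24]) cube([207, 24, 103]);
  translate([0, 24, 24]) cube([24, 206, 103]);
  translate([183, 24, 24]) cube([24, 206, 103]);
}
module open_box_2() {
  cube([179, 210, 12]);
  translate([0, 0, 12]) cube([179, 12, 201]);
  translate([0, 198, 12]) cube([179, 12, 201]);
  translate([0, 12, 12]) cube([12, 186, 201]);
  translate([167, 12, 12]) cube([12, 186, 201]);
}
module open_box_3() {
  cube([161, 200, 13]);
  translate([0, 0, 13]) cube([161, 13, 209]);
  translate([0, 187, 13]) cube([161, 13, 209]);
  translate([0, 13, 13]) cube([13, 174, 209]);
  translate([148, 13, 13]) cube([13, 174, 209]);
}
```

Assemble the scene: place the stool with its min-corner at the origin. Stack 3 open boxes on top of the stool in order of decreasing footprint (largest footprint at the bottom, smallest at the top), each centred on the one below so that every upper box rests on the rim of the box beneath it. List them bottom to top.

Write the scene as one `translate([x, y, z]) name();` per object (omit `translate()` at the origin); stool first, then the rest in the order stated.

stool();
translate([44, 49, 389]) open_box();
translate([58, 71, 516]) open_box_2();
translate([67, 76, 729]) open_box_3();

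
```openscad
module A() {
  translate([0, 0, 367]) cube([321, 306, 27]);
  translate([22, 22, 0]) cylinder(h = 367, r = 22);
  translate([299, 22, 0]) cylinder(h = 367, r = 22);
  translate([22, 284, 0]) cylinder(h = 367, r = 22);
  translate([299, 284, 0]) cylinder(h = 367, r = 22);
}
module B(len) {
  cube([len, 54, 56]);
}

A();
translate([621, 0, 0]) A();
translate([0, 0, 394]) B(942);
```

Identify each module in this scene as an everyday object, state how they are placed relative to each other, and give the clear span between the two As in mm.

A is a stool. B is a beam. A beam spans the tops of two stools. The clear span between the two stools is 300 mm.

Second stool starts at x = 621; first ends at x = 321; clear span = 621 − 321 = 300 mm.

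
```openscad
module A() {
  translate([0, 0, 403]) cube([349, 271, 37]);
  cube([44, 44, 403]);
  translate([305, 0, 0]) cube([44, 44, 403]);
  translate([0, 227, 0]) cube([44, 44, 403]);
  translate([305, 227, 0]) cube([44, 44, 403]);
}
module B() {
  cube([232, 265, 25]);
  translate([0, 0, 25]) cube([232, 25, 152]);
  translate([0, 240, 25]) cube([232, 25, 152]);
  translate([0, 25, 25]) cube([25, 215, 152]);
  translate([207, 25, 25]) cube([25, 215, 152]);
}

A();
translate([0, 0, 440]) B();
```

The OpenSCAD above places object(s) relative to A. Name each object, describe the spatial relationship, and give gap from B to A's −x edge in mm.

A is a stool. B is an open box. The open box is on top of the stool. The gap from the open box to the stool's −x edge is 0 mm.

The open box's min-x is at 0; the stool's min-x is 0; gap = 0 mm.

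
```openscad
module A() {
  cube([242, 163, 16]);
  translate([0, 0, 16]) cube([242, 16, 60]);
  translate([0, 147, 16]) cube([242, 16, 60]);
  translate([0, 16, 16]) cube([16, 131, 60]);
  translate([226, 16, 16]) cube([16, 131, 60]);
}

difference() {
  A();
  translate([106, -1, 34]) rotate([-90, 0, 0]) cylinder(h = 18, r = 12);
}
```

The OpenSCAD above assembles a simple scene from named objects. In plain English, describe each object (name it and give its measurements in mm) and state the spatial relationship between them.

A is an open storage box with external size 242×163×76 mm and wall thickness 16 mm (the base is also 16 mm thick). The base covers the whole footprint; the four walls stand on the base, with the y-facing walls full-width and the x-facing walls fitting between their inner faces.

The open box has a circular hole of radius 12 mm through its front wall, centred at (x = 106, z = 34).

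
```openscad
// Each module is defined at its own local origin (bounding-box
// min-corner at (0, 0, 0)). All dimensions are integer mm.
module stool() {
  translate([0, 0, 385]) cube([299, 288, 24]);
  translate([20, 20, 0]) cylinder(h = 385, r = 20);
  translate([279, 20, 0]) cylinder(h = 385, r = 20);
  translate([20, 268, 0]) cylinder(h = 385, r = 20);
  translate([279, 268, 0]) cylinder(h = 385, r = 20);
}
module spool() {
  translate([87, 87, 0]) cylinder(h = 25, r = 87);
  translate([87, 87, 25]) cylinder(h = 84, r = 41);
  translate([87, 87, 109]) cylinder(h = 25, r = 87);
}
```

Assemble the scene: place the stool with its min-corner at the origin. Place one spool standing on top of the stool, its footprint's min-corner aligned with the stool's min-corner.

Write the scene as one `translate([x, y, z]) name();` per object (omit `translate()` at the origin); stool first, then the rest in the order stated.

stool();
translate([0, 0, 409]) spool();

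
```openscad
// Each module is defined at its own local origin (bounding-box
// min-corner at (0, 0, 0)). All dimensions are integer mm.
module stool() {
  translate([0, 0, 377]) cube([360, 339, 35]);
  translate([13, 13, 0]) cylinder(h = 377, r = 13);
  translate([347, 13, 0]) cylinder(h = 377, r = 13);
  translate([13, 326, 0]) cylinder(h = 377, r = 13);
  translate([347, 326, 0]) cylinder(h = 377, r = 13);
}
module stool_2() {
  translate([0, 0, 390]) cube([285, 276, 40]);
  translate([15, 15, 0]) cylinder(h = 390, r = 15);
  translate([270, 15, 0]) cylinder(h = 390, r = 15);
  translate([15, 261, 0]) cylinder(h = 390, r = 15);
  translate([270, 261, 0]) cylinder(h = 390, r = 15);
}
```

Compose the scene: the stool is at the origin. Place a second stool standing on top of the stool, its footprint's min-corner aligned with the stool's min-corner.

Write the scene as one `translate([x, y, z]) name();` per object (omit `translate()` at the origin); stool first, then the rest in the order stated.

stool();
translate([0, 0, 412]) stool_2();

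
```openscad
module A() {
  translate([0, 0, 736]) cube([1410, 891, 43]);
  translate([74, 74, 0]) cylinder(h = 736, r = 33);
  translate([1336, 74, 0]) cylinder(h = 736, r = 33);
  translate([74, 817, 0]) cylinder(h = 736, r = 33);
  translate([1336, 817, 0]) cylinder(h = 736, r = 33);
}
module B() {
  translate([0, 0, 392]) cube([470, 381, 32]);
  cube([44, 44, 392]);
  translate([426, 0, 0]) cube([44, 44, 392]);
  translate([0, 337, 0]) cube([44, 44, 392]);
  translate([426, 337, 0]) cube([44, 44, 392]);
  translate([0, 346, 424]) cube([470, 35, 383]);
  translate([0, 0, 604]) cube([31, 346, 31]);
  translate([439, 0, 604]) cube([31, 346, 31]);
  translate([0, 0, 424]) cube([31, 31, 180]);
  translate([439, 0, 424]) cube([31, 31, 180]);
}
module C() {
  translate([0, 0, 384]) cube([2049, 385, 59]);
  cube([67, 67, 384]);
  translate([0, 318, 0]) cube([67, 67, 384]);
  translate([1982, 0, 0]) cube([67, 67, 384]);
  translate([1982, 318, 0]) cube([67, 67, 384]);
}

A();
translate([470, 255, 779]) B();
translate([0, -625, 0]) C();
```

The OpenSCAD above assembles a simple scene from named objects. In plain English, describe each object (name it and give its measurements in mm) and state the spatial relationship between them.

A is a rectangular dining table. The top is 1410×891×43 mm with its upper surface at z = 779 mm. It stands on four round legs of 66 mm diameter, each leg's bounding box inset 41 mm from the nearest pair of top edges, running from the floor to the underside of the top.

B is a chair: 470×381 mm seat, 32 mm thick, top at z = 424 mm, on four 44 mm square corner legs flush with the seat edges. A 35 mm thick backrest slab spans the full seat width, extending 383 mm above the seat top, its back face flush with the seat's +y edge. Two armrests of 31×31 mm section run along each side from the seat's front edge to the front of the backrest, top faces 211 mm above the seat top and outer faces flush with the seat's x-edges; a 31×31 mm post under the front of each armrest stands on the seat at the front corner.

C is a bench: a 2049×385 mm seat slab, 59 mm thick, top at z = 443 mm, on four 67×67 mm square legs flush with the seat corners and standing on z = 0.

The chair is on top of the table, centred. The bench is on the floor beside the table on its −y side.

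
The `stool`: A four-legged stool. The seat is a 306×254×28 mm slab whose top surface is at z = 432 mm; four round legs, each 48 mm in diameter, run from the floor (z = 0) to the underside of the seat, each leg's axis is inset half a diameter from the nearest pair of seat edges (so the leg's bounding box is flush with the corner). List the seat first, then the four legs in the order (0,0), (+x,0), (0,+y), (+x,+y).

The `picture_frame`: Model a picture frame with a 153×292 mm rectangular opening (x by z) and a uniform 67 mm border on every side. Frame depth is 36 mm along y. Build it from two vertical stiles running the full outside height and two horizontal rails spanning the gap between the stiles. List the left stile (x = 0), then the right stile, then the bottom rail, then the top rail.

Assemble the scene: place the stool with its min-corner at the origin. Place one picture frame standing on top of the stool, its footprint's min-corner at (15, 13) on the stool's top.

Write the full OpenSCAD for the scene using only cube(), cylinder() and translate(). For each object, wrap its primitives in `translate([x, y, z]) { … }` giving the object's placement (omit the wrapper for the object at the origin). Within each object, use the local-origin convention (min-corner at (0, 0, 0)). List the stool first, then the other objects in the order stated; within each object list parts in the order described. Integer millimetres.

translate([0, 0, 404]) cube([306, 254, 28]);
translate([24, 24, 0]) cylinder(h = 404, r = 24);
translate([282, 24, 0]) cylinder(h = 404, r = 24);
translate([24, 230, 0]) cylinder(h = 404, r = 24);
translate([282, 230, 0]) cylinder(h = 404, r = 24);
translate([15, 13, 432]) {
  cube([67, 36, 426]);
  translate([220, 0, 0]) cube([67, 36, 426]);
  translate([67, 0, 0]) cube([153, 36, 67]);
  translate([67, 0, 359]) cube([153, 36, 67]);
}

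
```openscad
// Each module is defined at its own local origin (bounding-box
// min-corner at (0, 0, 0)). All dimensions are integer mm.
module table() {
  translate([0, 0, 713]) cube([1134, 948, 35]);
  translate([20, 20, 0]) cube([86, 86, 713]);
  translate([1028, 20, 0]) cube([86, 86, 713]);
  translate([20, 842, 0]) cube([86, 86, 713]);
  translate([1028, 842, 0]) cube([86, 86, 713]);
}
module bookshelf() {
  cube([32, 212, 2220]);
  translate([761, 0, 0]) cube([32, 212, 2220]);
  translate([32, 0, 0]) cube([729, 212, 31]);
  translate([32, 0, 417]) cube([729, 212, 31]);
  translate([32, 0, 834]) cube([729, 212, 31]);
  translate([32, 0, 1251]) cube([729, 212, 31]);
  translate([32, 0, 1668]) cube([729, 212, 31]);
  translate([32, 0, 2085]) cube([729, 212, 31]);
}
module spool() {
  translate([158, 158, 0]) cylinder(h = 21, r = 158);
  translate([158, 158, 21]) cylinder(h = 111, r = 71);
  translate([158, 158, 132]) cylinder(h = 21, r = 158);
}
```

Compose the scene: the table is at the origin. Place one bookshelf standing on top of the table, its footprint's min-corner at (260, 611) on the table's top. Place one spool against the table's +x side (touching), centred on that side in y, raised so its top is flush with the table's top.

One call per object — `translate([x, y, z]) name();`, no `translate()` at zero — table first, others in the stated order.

table();
translate([260, 611, 748]) bookshelf();
translate([1134, 316, 595]) spool();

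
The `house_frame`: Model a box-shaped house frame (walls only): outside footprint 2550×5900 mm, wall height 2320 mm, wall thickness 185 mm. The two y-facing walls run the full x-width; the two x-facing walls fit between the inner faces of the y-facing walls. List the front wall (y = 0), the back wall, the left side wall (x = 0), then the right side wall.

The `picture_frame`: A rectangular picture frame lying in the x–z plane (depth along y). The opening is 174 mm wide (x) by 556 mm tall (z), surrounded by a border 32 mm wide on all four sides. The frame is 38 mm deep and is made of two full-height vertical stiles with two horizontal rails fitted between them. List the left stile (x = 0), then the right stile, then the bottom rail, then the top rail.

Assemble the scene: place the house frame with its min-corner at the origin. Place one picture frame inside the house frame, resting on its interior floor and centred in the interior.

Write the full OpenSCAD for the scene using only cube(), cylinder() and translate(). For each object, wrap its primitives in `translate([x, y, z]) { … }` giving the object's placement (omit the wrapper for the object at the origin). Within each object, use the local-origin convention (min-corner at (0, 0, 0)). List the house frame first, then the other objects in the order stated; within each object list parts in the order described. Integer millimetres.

cube([2550, 185, 2320]);
translate([0, 5715, 0]) cube([2550, 185, 2320]);
translate([0, 185, 0]) cube([185, 5530, 2320]);
translate([2365, 185, 0]) cube([185, 5530, 2320]);
translate([1156, 2931, 0]) {
  cube([32, 38, 620]);
  translate([206, 0, 0]) cube([32, 38, 620]);
  translate([32, 0, 0]) cube([174, 38, 32]);
  translate([32, 0, 588]) cube([174, 38, 32]);
}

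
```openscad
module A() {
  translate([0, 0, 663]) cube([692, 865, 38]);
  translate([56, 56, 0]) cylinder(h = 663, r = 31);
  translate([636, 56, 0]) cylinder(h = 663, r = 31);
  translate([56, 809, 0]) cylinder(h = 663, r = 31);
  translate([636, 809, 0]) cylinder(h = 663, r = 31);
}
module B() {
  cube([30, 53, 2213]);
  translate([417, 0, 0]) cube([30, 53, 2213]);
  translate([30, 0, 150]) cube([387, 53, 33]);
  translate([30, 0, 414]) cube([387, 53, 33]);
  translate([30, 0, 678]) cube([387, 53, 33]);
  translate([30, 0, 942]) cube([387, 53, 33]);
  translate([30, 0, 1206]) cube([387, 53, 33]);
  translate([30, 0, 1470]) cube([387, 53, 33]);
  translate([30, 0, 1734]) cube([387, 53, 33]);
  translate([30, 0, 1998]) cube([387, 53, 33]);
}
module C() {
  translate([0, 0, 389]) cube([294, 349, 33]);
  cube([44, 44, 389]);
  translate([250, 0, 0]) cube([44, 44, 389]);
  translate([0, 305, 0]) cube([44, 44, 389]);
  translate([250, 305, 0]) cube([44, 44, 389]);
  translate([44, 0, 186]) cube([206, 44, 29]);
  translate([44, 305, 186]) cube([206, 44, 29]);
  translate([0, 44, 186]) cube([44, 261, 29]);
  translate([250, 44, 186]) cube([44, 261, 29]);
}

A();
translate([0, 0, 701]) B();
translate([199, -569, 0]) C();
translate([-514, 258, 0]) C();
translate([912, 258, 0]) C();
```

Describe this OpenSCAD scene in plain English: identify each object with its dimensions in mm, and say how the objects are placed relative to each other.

A is a rectangular dining table. The top is 692×865×38 mm with its upper surface at z = 701 mm. It stands on four round legs of 62 mm diameter, each leg's bounding box inset 25 mm from the nearest pair of top edges, running from the floor to the underside of the top.

B is a straight ladder. Two 30×53 mm vertical rails, 2213 mm tall, stand 447 mm apart (outside-to-outside) with their front faces coplanar on the −y side. 8 rungs, each 53 mm deep and 33 mm tall, span between the inner faces of the rails, front faces flush with the rails. The lowest rung's underside is at z = 150 mm and rungs are spaced 264 mm apart (underside to underside).

C is a four-legged stool. The seat is a 294×349×33 mm slab whose top surface is at z = 422 mm; four square legs, each 44×44 mm in cross-section, run from the floor (z = 0) to the underside of the seat, each flush with a corner of the seat. Four stretchers, 44 mm wide and 29 mm tall, connect adjacent legs with their undersides at z = 186 mm, each running between the inner faces of the legs it joins and aligned with the legs' outer faces on the other axis.

The ladder is on top of the table. Three stools sit around the table at the −y, −x, +x sides.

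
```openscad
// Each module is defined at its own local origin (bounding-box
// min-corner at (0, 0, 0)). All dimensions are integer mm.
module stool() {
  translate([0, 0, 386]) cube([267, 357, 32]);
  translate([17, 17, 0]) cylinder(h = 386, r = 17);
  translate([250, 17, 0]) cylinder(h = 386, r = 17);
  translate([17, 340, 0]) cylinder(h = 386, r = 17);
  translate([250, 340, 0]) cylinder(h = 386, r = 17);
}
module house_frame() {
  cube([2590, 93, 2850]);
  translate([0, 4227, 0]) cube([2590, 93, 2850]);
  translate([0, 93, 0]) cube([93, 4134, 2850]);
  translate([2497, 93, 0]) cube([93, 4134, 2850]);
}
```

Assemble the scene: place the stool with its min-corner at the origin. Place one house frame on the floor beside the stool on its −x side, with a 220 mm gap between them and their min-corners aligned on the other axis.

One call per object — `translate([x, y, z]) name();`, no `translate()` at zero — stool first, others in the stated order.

stool();
translate([-2810, 0, 0]) house_frame();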